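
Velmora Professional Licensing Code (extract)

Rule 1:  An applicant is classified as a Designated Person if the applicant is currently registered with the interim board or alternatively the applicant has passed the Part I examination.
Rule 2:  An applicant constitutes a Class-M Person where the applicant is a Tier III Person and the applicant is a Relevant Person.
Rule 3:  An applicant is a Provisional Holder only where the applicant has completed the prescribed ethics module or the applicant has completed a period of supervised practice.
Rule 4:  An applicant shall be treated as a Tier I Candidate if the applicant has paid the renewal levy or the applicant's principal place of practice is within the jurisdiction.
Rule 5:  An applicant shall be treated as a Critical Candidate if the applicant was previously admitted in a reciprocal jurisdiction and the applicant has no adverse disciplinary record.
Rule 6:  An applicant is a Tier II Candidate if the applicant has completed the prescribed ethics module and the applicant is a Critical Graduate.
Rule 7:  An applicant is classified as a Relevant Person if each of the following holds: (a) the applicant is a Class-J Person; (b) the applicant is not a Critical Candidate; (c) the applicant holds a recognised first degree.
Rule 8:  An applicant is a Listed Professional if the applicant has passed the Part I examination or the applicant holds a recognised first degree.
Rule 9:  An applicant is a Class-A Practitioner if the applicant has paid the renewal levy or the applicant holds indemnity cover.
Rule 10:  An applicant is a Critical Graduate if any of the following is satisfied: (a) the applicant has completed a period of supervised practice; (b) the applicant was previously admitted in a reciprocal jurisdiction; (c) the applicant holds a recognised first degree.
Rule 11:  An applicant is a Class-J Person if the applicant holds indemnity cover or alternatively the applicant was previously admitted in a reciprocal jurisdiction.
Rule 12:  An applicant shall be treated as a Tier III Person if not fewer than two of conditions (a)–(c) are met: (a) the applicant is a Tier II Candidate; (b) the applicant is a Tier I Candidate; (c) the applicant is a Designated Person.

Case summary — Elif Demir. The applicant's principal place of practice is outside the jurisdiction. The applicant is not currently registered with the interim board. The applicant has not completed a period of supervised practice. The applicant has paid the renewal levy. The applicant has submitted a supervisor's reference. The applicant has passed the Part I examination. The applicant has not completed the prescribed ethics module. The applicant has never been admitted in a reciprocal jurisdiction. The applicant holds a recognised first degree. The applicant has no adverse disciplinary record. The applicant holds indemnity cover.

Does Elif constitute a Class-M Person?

Yes

Under rule 10: the applicant has completed a period of supervised practice? no; or the applicant was previously admitted in a reciprocal jurisdiction? no; or the applicant holds a recognised first degree? yes. So the applicant is a Critical Graduate.
Under rule 6: the applicant has completed the prescribed ethics module? no; and Critical Graduate (rule 10)? yes. So the applicant is not a Tier II Candidate.
Under rule 4: the applicant has paid the renewal levy? yes; or the applicant's principal place of practice is within the jurisdiction? no. So the applicant is a Tier I Candidate.
Under rule 1: the applicant is currently registered with the interim board? no; or the applicant has passed the Part I examination? yes. So the applicant is a Designated Person.
Under rule 12: Tier II Candidate (rule 6)? no; Tier I Candidate (rule 4)? yes; Designated Person (rule 1)? yes — 2 of 3 hold (need ≥2) → satisfied.
Under rule 11: the applicant holds indemnity cover? yes; or the applicant was previously admitted in a reciprocal jurisdiction? no. So the applicant is a Class-J Person.
Under rule 5: the applicant was previously admitted in a reciprocal jurisdiction? no; and the applicant has no adverse disciplinary record? yes. So the applicant is not a Critical Candidate.
Under rule 7: Class-J Person (rule 11)? yes; and not a Critical Candidate (rule 5)? yes; and the applicant holds a recognised first degree? yes. So the applicant is a Relevant Person.
Under rule 2: Tier III Person (rule 12)? yes; and Relevant Person (rule 7)? yes. So the applicant is a Class-M Person.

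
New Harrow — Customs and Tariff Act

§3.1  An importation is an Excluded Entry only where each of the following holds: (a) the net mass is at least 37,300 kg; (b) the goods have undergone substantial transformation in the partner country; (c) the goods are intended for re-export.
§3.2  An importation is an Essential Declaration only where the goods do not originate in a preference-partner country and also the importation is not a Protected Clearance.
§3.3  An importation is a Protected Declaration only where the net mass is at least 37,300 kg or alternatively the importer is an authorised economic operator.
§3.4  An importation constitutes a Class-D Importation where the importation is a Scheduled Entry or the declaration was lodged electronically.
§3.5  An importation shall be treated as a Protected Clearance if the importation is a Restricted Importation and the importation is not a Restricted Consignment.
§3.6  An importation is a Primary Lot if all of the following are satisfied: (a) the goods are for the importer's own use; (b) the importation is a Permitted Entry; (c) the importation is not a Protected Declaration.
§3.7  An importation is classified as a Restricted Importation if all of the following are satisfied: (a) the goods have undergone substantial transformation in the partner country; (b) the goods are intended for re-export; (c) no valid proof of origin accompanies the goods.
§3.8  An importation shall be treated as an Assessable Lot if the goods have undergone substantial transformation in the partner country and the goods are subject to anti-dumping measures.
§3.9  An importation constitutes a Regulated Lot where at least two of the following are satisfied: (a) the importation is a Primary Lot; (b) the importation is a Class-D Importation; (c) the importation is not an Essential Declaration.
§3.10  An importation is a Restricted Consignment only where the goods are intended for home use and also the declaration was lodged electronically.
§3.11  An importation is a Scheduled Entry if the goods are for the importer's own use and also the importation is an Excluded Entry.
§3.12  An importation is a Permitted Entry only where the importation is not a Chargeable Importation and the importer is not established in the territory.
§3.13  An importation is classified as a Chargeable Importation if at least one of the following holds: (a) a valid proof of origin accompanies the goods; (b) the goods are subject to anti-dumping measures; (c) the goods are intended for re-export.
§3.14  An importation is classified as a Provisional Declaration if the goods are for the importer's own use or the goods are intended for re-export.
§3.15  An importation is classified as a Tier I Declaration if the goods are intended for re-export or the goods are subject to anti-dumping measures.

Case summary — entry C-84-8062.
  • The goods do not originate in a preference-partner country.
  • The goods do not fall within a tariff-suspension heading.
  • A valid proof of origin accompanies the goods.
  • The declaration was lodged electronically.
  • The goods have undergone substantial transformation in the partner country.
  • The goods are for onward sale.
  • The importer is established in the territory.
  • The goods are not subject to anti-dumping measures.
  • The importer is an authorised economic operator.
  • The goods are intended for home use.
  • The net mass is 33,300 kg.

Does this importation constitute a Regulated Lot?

No

Under §3.13: a valid proof of origin accompanies the goods? yes; or the goods are subject to anti-dumping measures? no; or the goods are intended for re-export? no. So the importation is a Chargeable Importation.
Under §3.12: not a Chargeable Importation (§3.13)? no; and the importer is not established in the territory? no. So the importation is not a Permitted Entry.
Under §3.3: net mass: 33,300 kg ≥ 37,300 kg? no; or the importer is an authorised economic operator? yes. So the importation is a Protected Declaration.
Under §3.6: the goods are for the importer's own use? no; and Permitted Entry (§3.12)? no; and not a Protected Declaration (§3.3)? no. So the importation is not a Primary Lot.
Under §3.1: net mass: 33,300 kg ≥ 37,300 kg? no; and the goods have undergone substantial transformation in the partner country? yes; and the goods are intended for re-export? no. So the importation is not an Excluded Entry.
Under §3.11: the goods are for the importer's own use? no; and Excluded Entry (§3.1)? no. So the importation is not a Scheduled Entry.
Under §3.4: Scheduled Entry (§3.11)? no; or the declaration was lodged electronically? yes. So the importation is a Class-D Importation.
Under §3.7: the goods have undergone substantial transformation in the partner country? yes; and the goods are intended for re-export? no; and no valid proof of origin accompanies the goods? no. So the importation is not a Restricted Importation.
Under §3.10: the goods are intended for home use? yes; and the declaration was lodged electronically? yes. So the importation is a Restricted Consignment.
Under §3.5: Restricted Importation (§3.7)? no; and not a Restricted Consignment (§3.10)? no. So the importation is not a Protected Clearance.
Under §3.2: the goods do not originate in a preference-partner country? yes; and not a Protected Clearance (§3.5)? yes. So the importation is an Essential Declaration.
Under §3.9: Primary Lot (§3.6)? no; Class-D Importation (§3.4)? yes; not an Essential Declaration (§3.2)? no — 1 of 3 hold (need ≥2) → not satisfied.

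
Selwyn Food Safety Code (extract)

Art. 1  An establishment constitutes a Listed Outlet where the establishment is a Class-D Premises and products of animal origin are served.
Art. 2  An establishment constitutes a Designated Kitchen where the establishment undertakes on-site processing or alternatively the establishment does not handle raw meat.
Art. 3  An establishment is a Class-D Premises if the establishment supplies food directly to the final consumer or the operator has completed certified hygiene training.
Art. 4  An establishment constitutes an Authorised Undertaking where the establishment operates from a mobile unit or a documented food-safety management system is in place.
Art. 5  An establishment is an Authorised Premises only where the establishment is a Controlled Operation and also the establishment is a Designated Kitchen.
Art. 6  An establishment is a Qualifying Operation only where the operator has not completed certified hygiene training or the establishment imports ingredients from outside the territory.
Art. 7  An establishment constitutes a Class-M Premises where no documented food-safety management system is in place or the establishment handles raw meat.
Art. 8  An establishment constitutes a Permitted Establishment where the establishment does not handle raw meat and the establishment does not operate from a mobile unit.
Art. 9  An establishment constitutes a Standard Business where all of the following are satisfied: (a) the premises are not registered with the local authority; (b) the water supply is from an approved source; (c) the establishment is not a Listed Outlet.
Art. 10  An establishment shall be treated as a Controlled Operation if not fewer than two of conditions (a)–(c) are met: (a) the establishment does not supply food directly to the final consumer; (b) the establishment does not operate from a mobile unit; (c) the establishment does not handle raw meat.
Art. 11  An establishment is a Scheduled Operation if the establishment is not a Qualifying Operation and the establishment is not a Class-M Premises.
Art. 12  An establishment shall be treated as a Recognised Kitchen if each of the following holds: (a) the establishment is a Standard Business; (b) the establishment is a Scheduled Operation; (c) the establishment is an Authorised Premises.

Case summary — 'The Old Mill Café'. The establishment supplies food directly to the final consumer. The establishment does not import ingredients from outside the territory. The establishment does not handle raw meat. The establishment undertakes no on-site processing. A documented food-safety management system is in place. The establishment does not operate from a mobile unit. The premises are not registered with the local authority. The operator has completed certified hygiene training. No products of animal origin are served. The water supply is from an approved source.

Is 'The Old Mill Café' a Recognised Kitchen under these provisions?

Yes

article 3 — Class-D Premises: [the establishment supplies food directly to the final consumer? yes] OR [the operator has completed certified hygiene training? yes] → satisfied.
article 1 — Listed Outlet: [Class-D Premises (article 3)? yes] AND [products of animal origin are served? no] → not satisfied.
article 9 — Standard Business: [the premises are not registered with the local authority? yes] AND [the water supply is from an approved source? yes] AND [not a Listed Outlet (article 1)? yes] → satisfied.
article 6 — Qualifying Operation: [the operator has not completed certified hygiene training? no] OR [the establishment imports ingredients from outside the territory? no] → not satisfied.
article 7 — Class-M Premises: [no documented food-safety management system is in place? no] OR [the establishment handles raw meat? no] → not satisfied.
article 11 — Scheduled Operation: [not a Qualifying Operation (article 6)? yes] AND [not a Class-M Premises (article 7)? yes] → satisfied.
article 10 — Controlled Operation: the establishment does not supply food directly to the final consumer? no; the establishment does not operate from a mobile unit? yes; the establishment does not handle raw meat? yes — 2 of 3 hold (need ≥2) → satisfied.
article 2 — Designated Kitchen: [the establishment undertakes on-site processing? no] OR [the establishment does not handle raw meat? yes] → satisfied.
article 5 — Authorised Premises: [Controlled Operation (article 10)? yes] AND [Designated Kitchen (article 2)? yes] → satisfied.
article 12 — Recognised Kitchen: [Standard Business (article 9)? yes] AND [Scheduled Operation (article 11)? yes] AND [Authorised Premises (article 5)? yes] → satisfied.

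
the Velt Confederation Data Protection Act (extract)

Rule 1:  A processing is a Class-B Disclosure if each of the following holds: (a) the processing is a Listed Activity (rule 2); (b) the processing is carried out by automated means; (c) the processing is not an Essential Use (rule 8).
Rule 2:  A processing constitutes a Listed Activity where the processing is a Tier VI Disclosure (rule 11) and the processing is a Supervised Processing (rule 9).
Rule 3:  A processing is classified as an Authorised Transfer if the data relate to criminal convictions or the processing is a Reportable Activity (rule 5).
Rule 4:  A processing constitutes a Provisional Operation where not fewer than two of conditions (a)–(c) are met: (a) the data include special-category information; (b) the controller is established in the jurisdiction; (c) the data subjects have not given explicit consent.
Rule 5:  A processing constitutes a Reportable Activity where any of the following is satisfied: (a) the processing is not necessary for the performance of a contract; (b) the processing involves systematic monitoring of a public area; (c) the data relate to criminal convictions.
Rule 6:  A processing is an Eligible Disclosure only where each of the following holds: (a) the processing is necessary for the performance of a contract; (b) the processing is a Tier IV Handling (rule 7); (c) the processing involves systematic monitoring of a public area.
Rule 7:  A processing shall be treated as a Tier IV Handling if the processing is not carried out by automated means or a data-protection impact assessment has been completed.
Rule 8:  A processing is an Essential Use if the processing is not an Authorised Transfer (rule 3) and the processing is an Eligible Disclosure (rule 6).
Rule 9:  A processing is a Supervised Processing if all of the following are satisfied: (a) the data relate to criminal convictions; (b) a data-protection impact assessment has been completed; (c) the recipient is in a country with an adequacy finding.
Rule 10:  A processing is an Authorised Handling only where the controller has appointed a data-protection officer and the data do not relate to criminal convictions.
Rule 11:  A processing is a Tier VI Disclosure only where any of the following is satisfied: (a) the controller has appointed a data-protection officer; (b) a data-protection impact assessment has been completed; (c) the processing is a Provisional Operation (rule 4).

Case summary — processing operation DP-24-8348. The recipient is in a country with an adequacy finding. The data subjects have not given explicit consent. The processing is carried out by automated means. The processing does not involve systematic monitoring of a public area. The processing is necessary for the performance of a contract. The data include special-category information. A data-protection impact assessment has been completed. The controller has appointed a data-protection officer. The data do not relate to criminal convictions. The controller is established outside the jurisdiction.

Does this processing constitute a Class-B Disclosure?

Under rule 4: the data include special-category information? yes; the controller is established in the jurisdiction? no; the data subjects have not given explicit consent? yes — 2 of 3 hold (need ≥2) → satisfied.
Under rule 11: the controller has appointed a data-protection officer? yes; or a data-protection impact assessment has been completed? yes; or Provisional Operation (rule 4)? yes. So the processing is a Tier VI Disclosure.
Under rule 9: the data relate to criminal convictions? no; and a data-protection impact assessment has been completed? yes; and the recipient is in a country with an adequacy finding? yes. So the processing is not a Supervised Processing.
Under rule 2: Tier VI Disclosure (rule 11)? yes; and Supervised Processing (rule 9)? no. So the processing is not a Listed Activity.
Under rule 5: the processing is not necessary for the performance of a contract? no; or the processing involves systematic monitoring of a public area? no; or the data relate to criminal convictions? no. So the processing is not a Reportable Activity.
Under rule 3: the data relate to criminal convictions? no; or Reportable Activity (rule 5)? no. So the processing is not an Authorised Transfer.
Under rule 7: the processing is not carried out by automated means? no; or a data-protection impact assessment has been completed? yes. So the processing is a Tier IV Handling.
Under rule 6: the processing is necessary for the performance of a contract? yes; and Tier IV Handling (rule 7)? yes; and the processing involves systematic monitoring of a public area? no. So the processing is not an Eligible Disclosure.
Under rule 8: not an Authorised Transfer (rule 3)? yes; and Eligible Disclosure (rule 6)? no. So the processing is not an Essential Use.
Under rule 1: Listed Activity (rule 2)? no; and the processing is carried out by automated means? yes; and not an Essential Use (rule 8)? yes. So the processing is not a Class-B Disclosure.

No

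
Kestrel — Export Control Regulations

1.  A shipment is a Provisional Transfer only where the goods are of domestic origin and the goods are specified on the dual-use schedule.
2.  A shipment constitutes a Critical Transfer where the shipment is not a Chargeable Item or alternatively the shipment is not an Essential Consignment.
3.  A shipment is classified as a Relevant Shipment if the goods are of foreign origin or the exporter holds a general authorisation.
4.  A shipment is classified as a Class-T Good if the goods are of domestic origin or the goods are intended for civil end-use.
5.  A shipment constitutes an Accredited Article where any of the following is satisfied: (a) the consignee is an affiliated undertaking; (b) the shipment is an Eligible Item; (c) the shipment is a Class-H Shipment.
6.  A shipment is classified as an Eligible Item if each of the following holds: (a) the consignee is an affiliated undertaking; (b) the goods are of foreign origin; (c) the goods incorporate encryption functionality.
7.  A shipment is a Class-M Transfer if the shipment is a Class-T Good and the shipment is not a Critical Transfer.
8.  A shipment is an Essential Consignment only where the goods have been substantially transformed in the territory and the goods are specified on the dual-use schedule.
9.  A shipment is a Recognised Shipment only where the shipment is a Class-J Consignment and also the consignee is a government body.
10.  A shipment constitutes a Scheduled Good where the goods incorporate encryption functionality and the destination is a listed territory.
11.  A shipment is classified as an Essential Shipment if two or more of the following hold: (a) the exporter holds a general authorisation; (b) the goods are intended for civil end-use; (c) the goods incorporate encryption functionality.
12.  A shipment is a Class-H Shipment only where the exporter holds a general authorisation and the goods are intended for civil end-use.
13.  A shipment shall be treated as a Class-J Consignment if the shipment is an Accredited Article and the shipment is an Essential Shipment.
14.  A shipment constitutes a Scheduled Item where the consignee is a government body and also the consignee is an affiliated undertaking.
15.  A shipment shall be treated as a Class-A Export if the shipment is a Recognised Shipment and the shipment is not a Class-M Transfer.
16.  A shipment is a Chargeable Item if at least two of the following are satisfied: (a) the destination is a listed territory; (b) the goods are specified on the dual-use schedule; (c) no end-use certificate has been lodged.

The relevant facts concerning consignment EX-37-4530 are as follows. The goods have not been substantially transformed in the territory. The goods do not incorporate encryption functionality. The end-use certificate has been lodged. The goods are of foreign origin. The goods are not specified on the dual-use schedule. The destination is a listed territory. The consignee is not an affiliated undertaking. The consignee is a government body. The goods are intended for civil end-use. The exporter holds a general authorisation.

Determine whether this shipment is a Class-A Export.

Yes

Under paragraph 6: the consignee is an affiliated undertaking? no; and the goods are of foreign origin? yes; and the goods incorporate encryption functionality? no. So the shipment is not an Eligible Item.
Under paragraph 12: the exporter holds a general authorisation? yes; and the goods are intended for civil end-use? yes. So the shipment is a Class-H Shipment.
Under paragraph 5: the consignee is an affiliated undertaking? no; or Eligible Item (paragraph 6)? no; or Class-H Shipment (paragraph 12)? yes. So the shipment is an Accredited Article.
Under paragraph 11: the exporter holds a general authorisation? yes; the goods are intended for civil end-use? yes; the goods incorporate encryption functionality? no — 2 of 3 hold (need ≥2) → satisfied.
Under paragraph 13: Accredited Article (paragraph 5)? yes; and Essential Shipment (paragraph 11)? yes. So the shipment is a Class-J Consignment.
Under paragraph 9: Class-J Consignment (paragraph 13)? yes; and the consignee is a government body? yes. So the shipment is a Recognised Shipment.
Under paragraph 4: the goods are of domestic origin? no; or the goods are intended for civil end-use? yes. So the shipment is a Class-T Good.
Under paragraph 16: the destination is a listed territory? yes; the goods are specified on the dual-use schedule? no; no end-use certificate has been lodged? no — 1 of 3 hold (need ≥2) → not satisfied.
Under paragraph 8: the goods have been substantially transformed in the territory? no; and the goods are specified on the dual-use schedule? no. So the shipment is not an Essential Consignment.
Under paragraph 2: not a Chargeable Item (paragraph 16)? yes; or not an Essential Consignment (paragraph 8)? yes. So the shipment is a Critical Transfer.
Under paragraph 7: Class-T Good (paragraph 4)? yes; and not a Critical Transfer (paragraph 2)? no. So the shipment is not a Class-M Transfer.
Under paragraph 15: Recognised Shipment (paragraph 9)? yes; and not a Class-M Transfer (paragraph 7)? yes. So the shipment is a Class-A Export.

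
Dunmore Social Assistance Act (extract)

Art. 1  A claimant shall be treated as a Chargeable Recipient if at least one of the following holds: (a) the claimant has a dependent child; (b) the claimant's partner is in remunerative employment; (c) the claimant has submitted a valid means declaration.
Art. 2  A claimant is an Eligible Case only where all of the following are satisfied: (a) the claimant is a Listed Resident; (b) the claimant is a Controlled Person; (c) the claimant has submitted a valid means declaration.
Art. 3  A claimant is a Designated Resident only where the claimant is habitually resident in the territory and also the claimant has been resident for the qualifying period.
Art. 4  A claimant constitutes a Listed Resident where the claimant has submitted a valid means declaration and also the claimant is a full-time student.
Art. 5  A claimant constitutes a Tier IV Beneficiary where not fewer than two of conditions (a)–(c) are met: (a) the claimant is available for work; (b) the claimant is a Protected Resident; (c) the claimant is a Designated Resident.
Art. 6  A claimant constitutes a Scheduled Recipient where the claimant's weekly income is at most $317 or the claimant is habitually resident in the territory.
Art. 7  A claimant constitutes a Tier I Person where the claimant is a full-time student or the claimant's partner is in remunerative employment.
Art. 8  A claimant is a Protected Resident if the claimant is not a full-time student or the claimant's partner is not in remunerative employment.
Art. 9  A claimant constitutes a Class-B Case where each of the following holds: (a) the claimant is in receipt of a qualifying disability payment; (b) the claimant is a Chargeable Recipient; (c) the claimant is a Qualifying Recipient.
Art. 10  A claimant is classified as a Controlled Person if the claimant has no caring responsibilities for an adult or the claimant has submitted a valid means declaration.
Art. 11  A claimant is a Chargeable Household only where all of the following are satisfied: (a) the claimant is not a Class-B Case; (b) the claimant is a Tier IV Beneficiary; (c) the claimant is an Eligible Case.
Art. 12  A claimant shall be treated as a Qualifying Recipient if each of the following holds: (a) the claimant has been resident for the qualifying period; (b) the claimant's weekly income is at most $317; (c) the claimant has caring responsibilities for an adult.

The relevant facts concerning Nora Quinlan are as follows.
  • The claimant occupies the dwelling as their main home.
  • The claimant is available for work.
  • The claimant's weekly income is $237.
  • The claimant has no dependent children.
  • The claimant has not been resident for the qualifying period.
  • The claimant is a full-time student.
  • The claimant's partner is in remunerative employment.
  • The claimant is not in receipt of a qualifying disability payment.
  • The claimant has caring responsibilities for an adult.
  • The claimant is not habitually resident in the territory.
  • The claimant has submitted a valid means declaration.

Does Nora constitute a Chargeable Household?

No

Under article 1: the claimant has a dependent child? no; or the claimant's partner is in remunerative employment? yes; or the claimant has submitted a valid means declaration? yes. So the claimant is a Chargeable Recipient.
Under article 12: the claimant has been resident for the qualifying period? no; and claimant's weekly income: $237 ≤ $317? yes; and the claimant has caring responsibilities for an adult? yes. So the claimant is not a Qualifying Recipient.
Under article 9: the claimant is in receipt of a qualifying disability payment? no; and Chargeable Recipient (article 1)? yes; and Qualifying Recipient (article 12)? no. So the claimant is not a Class-B Case.
Under article 8: the claimant is not a full-time student? no; or the claimant's partner is not in remunerative employment? no. So the claimant is not a Protected Resident.
Under article 3: the claimant is habitually resident in the territory? no; and the claimant has been resident for the qualifying period? no. So the claimant is not a Designated Resident.
Under article 5: the claimant is available for work? yes; Protected Resident (article 8)? no; Designated Resident (article 3)? no — 1 of 3 hold (need ≥2) → not satisfied.
Under article 4: the claimant has submitted a valid means declaration? yes; and the claimant is a full-time student? yes. So the claimant is a Listed Resident.
Under article 10: the claimant has no caring responsibilities for an adult? no; or the claimant has submitted a valid means declaration? yes. So the claimant is a Controlled Person.
Under article 2: Listed Resident (article 4)? yes; and Controlled Person (article 10)? yes; and the claimant has submitted a valid means declaration? yes. So the claimant is an Eligible Case.
Under article 11: not a Class-B Case (article 9)? yes; and Tier IV Beneficiary (article 5)? no; and Eligible Case (article 2)? yes. So the claimant is not a Chargeable Household.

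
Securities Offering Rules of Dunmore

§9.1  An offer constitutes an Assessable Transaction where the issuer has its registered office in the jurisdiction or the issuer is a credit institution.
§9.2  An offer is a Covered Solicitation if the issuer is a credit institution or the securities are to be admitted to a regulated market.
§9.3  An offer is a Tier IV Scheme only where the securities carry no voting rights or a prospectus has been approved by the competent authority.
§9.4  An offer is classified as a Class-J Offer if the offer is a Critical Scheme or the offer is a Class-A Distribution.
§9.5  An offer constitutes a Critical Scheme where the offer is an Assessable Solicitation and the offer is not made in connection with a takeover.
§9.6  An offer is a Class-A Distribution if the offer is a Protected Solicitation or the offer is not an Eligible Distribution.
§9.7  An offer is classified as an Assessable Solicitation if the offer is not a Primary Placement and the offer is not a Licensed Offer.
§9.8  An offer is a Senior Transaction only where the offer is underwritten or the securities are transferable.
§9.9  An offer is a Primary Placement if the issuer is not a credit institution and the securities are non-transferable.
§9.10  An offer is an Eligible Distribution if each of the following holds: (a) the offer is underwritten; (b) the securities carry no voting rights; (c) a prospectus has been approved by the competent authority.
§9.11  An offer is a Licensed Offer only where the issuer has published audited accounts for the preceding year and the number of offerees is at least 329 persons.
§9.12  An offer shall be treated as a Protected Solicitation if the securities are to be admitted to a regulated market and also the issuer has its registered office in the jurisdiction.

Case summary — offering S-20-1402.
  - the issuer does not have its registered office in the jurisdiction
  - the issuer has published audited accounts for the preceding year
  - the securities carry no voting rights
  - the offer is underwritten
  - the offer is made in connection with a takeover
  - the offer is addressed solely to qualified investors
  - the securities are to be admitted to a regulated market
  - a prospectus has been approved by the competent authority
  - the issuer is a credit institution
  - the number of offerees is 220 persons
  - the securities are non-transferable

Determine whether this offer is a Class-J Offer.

No

Under §9.9: the issuer is not a credit institution? no; and the securities are non-transferable? yes. So the offer is not a Primary Placement.
Under §9.11: the issuer has published audited accounts for the preceding year? yes; and number of offerees: 220 persons ≥ 329 persons? no. So the offer is not a Licensed Offer.
Under §9.7: not a Primary Placement (§9.9)? yes; and not a Licensed Offer (§9.11)? yes. So the offer is an Assessable Solicitation.
Under §9.5: Assessable Solicitation (§9.7)? yes; and the offer is not made in connection with a takeover? no. So the offer is not a Critical Scheme.
Under §9.12: the securities are to be admitted to a regulated market? yes; and the issuer has its registered office in the jurisdiction? no. So the offer is not a Protected Solicitation.
Under §9.10: the offer is underwritten? yes; and the securities carry no voting rights? yes; and a prospectus has been approved by the competent authority? yes. So the offer is an Eligible Distribution.
Under §9.6: Protected Solicitation (§9.12)? no; or not an Eligible Distribution (§9.10)? no. So the offer is not a Class-A Distribution.
Under §9.4: Critical Scheme (§9.5)? no; or Class-A Distribution (§9.6)? no. So the offer is not a Class-J Offer.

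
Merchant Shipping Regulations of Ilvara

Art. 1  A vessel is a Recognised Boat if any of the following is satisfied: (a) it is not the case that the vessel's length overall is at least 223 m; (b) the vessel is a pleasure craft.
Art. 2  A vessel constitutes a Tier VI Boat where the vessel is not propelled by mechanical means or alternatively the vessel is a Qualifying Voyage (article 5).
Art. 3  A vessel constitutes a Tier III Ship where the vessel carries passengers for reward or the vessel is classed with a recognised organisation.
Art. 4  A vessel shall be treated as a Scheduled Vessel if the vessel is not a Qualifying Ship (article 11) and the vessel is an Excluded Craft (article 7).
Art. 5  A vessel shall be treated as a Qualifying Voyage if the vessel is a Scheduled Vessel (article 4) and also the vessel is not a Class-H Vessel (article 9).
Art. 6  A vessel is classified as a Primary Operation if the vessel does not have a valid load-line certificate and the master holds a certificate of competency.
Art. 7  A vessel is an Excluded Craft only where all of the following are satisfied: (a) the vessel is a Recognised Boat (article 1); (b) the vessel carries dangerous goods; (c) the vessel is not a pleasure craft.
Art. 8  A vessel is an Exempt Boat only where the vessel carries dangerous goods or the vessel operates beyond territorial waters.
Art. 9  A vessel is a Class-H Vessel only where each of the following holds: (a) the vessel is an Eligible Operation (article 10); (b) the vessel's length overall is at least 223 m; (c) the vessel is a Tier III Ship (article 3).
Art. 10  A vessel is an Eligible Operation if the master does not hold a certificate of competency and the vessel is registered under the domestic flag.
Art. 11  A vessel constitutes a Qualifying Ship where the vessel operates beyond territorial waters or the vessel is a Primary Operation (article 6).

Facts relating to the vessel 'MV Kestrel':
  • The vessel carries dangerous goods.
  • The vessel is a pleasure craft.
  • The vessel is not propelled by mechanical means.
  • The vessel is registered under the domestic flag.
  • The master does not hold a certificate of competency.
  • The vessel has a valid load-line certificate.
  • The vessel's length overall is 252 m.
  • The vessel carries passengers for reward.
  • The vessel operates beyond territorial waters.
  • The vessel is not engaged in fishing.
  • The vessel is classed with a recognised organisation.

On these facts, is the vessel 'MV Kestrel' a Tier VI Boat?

Under article 6: the vessel does not have a valid load-line certificate? no; and the master holds a certificate of competency? no. So the vessel is not a Primary Operation.
Under article 11: the vessel operates beyond territorial waters? yes; or Primary Operation (article 6)? no. So the vessel is a Qualifying Ship.
Under article 1: vessel's length overall: 252 m ≥ 223 m? yes, so negated condition no; or the vessel is a pleasure craft? yes. So the vessel is a Recognised Boat.
Under article 7: Recognised Boat (article 1)? yes; and the vessel carries dangerous goods? yes; and the vessel is not a pleasure craft? no. So the vessel is not an Excluded Craft.
Under article 4: not a Qualifying Ship (article 11)? no; and Excluded Craft (article 7)? no. So the vessel is not a Scheduled Vessel.
Under article 10: the master does not hold a certificate of competency? yes; and the vessel is registered under the domestic flag? yes. So the vessel is an Eligible Operation.
Under article 3: the vessel carries passengers for reward? yes; or the vessel is classed with a recognised organisation? yes. So the vessel is a Tier III Ship.
Under article 9: Eligible Operation (article 10)? yes; and vessel's length overall: 252 m ≥ 223 m? yes; and Tier III Ship (article 3)? yes. So the vessel is a Class-H Vessel.
Under article 5: Scheduled Vessel (article 4)? no; and not a Class-H Vessel (article 9)? no. So the vessel is not a Qualifying Voyage.
Under article 2: the vessel is not propelled by mechanical means? yes; or Qualifying Voyage (article 5)? no. So the vessel is a Tier VI Boat.

Yes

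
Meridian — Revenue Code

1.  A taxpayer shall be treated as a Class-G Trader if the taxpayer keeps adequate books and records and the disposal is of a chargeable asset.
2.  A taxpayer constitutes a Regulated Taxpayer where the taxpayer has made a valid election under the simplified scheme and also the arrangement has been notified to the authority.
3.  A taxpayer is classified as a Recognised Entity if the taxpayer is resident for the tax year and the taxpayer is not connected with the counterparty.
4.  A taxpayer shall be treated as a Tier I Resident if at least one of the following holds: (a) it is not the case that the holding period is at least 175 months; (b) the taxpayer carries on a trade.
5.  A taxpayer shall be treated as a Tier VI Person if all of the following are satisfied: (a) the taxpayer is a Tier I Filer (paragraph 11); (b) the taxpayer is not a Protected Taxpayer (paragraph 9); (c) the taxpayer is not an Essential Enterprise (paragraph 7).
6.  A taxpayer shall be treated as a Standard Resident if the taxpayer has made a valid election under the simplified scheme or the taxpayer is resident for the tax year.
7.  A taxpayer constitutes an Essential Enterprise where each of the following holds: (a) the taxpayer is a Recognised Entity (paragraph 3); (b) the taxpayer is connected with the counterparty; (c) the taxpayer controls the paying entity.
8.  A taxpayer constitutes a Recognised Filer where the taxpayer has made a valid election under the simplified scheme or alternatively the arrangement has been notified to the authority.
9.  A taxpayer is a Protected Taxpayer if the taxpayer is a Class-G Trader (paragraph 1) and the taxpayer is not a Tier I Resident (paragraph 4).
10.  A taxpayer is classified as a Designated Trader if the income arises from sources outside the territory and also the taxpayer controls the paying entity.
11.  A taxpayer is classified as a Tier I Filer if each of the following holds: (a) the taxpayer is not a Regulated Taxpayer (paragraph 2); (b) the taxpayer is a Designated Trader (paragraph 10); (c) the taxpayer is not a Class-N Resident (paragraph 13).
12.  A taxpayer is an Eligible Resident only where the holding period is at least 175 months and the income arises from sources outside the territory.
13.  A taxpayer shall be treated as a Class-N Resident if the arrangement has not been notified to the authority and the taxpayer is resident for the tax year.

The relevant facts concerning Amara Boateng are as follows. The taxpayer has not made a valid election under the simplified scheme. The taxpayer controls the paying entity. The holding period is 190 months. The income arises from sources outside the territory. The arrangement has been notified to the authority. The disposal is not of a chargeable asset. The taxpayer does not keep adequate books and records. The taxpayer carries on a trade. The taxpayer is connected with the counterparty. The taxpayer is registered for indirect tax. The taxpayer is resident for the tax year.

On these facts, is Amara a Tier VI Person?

Under paragraph 2: the taxpayer has made a valid election under the simplified scheme? no; and the arrangement has been notified to the authority? yes. So the taxpayer is not a Regulated Taxpayer.
Under paragraph 10: the income arises from sources outside the territory? yes; and the taxpayer controls the paying entity? yes. So the taxpayer is a Designated Trader.
Under paragraph 13: the arrangement has not been notified to the authority? no; and the taxpayer is resident for the tax year? yes. So the taxpayer is not a Class-N Resident.
Under paragraph 11: not a Regulated Taxpayer (paragraph 2)? yes; and Designated Trader (paragraph 10)? yes; and not a Class-N Resident (paragraph 13)? yes. So the taxpayer is a Tier I Filer.
Under paragraph 1: the taxpayer keeps adequate books and records? no; and the disposal is of a chargeable asset? no. So the taxpayer is not a Class-G Trader.
Under paragraph 4: holding period: 190 months ≥ 175 months? yes, so negated condition no; or the taxpayer carries on a trade? yes. So the taxpayer is a Tier I Resident.
Under paragraph 9: Class-G Trader (paragraph 1)? no; and not a Tier I Resident (paragraph 4)? no. So the taxpayer is not a Protected Taxpayer.
Under paragraph 3: the taxpayer is resident for the tax year? yes; and the taxpayer is not connected with the counterparty? no. So the taxpayer is not a Recognised Entity.
Under paragraph 7: Recognised Entity (paragraph 3)? no; and the taxpayer is connected with the counterparty? yes; and the taxpayer controls the paying entity? yes. So the taxpayer is not an Essential Enterprise.
Under paragraph 5: Tier I Filer (paragraph 11)? yes; and not a Protected Taxpayer (paragraph 9)? yes; and not an Essential Enterprise (paragraph 7)? yes. So the taxpayer is a Tier VI Person.

Yes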